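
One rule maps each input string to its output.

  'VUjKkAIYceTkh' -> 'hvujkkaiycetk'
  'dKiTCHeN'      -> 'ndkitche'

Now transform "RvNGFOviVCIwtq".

qrvngfovivciwt

Looking at the pairs, the operation is to move the last character to the front, then convert every letter to lowercase.
"RvNGFOviVCIwtq" → "qrvngfovivciwt".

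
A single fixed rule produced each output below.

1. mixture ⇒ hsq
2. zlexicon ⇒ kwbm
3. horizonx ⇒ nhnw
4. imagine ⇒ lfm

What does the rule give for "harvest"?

Rule — shift every letter 1 place backward in the alphabet (wrapping around), then keep every other character starting from the second (positions 2nd, 4th, 6th, ...).
Working it through for "harvest": intermediate "gzqudrs", final "zur".
(Check on "imagine": → "hlzfhmd" → "lfm" ✓)

zur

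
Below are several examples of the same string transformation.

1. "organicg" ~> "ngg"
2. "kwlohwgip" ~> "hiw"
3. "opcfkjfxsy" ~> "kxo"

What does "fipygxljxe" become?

What's happening: move the first 3 characters to the end (rotate left by 3), then keep one character in every 3, starting at position 2 (positions 2nd, 5th, 8th, ...).
On "fipygxljxe": the first step gives "ygxljxefip", and the second then gives "gjf".
(Check on "organicg": → "anicgorg" → "ngg" ✓)

gjf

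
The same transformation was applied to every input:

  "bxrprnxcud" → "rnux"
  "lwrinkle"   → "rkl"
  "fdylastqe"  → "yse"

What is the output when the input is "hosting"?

sno

The transformation: move the first 2 characters to the end (rotate left by 2), then keep one character in every 3, starting at position 1 (positions 1st, 4th, 7th, ...).
Working it through for "hosting": intermediate "stingho", final "sno".
(Check on "lwrinkle": → "rinklelw" → "rkl" ✓)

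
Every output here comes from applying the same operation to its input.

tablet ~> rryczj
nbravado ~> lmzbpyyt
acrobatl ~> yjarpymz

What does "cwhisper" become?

The pattern: take characters alternately from the front and the back (1st, last, 2nd, 2nd-last, ...), then shift every letter 2 places backward in the alphabet (wrapping around).
On "cwhisper": the first step gives "crwehpis", and the second then gives "apucfngq".

apucfngq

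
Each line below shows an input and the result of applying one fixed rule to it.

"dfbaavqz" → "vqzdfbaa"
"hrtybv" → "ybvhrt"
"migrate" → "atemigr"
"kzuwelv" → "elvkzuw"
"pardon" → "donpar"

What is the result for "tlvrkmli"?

mlitlvrk

Rule — move the last 3 characters to the front (rotate right by 3).
"tlvrkmli" → "mlitlvrk".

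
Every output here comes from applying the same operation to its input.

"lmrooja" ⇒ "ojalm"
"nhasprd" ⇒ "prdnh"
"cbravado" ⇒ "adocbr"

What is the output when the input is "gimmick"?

ickgi

What's happening: move the last 3 characters to the front (rotate right by 3), then delete the last 2 characters.
For "gimmick", step one produces "ickgimm"; step two turns that into "ickgi".
(Check on "nhasprd": → "prdnhas" → "prdnh" ✓)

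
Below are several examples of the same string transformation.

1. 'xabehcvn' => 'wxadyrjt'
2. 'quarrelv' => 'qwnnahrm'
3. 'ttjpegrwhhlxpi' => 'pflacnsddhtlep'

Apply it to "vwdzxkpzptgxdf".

Looking at the pairs, the operation is to move the first character to the end, then shift every letter 4 places backward in the alphabet (wrapping around).
Doing the same to "vwdzxkpzptgxdf": "szvtglvlpctzbr".

szvtglvlpctzbr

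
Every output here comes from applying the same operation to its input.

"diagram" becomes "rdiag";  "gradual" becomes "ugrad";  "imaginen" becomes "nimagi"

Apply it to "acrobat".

The transformation: delete the last 2 characters, then move the last character to the front.
Applying both steps to "acrobat": "acrob", then "bacro".

bacro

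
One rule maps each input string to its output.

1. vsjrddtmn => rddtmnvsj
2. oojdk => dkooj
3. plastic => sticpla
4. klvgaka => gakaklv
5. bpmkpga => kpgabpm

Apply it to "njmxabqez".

The transformation: move the first 3 characters to the end (rotate left by 3).
"njmxabqez" → "xabqeznjm".

xabqeznjm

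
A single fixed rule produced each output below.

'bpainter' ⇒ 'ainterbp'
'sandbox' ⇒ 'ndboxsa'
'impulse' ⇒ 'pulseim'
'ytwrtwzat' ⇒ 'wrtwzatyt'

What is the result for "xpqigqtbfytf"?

qigqtbfytfxp

What's happening: move the first 2 characters to the end (rotate left by 2).
For "xpqigqtbfytf" the result is "qigqtbfytfxp".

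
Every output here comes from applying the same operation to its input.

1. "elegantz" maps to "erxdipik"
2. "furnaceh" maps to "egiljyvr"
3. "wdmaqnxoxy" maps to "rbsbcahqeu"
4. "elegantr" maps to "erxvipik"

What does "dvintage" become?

xekihzmr

In each case the input is transformed by: swap the front and back halves of the string, then shift every letter 4 places forward in the alphabet (wrapping around).
Applying both steps to "dvintage": "tagedvin", then "xekihzmr".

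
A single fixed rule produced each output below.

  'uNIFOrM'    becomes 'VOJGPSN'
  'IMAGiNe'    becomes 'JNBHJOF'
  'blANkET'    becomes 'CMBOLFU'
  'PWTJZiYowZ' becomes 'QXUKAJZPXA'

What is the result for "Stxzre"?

TUYASF

The pattern: shift every letter 1 place forward in the alphabet (wrapping around), then convert every letter to uppercase.
Applying that to "Stxzre" gives "TUYASF".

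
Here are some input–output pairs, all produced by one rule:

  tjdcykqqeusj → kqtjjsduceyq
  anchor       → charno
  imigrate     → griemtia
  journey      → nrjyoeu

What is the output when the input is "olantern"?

ntonlrae

What's happening: take characters alternately from the front and the back (1st, last, 2nd, 2nd-last, ...), then move the last 2 characters to the front (rotate right by 2).
Starting from "olantern": after the first operation, "onlraent"; after the second, "ntonlrae".
(Check on "imigrate": → "iemtiagr" → "griemtia" ✓)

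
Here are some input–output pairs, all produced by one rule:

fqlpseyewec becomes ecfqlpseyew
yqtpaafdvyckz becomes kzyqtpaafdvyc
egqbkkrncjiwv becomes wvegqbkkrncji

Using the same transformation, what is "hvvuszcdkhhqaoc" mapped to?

ochvvuszcdkhhqa

The rule is to move the last 2 characters to the front (rotate right by 2).
"hvvuszcdkhhqaoc" → "ochvvuszcdkhhqa".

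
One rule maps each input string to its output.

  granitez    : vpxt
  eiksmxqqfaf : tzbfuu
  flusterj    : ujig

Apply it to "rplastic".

What's happening: shift every letter 11 places backward in the alphabet (wrapping around), then keep every other character starting from the first (positions 1st, 3rd, 5th, ...).
"rplastic" → "gahx".

gahx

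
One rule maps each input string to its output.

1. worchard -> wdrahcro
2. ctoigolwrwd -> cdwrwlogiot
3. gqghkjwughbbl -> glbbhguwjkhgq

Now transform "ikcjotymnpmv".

Rule — reverse the string, then move the last character to the front.
"ikcjotymnpmv" → "vmpnmytojcki" → "ivmpnmytojck".
(Check on "worchard": → "drahcrow" → "wdrahcro" ✓)

ivmpnmytojck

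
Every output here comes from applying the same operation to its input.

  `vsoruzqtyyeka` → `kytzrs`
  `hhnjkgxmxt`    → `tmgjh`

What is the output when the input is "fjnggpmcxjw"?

The transformation: keep every other character starting from the second (positions 2nd, 4th, 6th, ...), then reverse the string.
On "fjnggpmcxjw": the first step gives "jgpcj", and the second then gives "jcpgj".
(Check on "vsoruzqtyyeka": → "srztyk" → "kytzrs" ✓)

jcpgj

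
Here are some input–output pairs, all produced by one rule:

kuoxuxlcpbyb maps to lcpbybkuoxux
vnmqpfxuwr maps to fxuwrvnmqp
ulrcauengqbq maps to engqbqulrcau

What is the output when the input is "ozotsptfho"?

ptfhoozots

In each case the input is transformed by: swap the front and back halves of the string.
Applying that to "ozotsptfho" gives "ptfhoozots".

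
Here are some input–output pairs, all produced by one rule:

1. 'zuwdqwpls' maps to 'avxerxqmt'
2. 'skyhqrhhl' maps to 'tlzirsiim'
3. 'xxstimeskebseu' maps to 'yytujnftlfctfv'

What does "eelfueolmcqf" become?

ffmgvfpmndrg

Each output is the input with this applied: shift every letter 1 place forward in the alphabet (wrapping around).
"eelfueolmcqf" → "ffmgvfpmndrg".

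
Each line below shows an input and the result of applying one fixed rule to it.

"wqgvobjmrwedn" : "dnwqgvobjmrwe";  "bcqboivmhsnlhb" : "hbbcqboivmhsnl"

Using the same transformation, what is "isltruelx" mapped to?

lxisltrue

Looking at the pairs, the operation is to move the last 2 characters to the front (rotate right by 2).
So "isltruelx" becomes "lxisltrue".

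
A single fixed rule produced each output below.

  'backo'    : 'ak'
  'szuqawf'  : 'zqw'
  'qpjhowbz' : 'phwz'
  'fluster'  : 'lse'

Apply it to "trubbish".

In each case the input is transformed by: keep every other character starting from the second (positions 2nd, 4th, 6th, ...).
Applying that to "trubbish" gives "rbih".

rbih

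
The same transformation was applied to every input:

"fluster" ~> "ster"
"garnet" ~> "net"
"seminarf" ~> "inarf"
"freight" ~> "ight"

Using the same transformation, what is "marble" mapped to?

ble

In each case the input is transformed by: delete the first 3 characters.
On "marble" that produces "ble".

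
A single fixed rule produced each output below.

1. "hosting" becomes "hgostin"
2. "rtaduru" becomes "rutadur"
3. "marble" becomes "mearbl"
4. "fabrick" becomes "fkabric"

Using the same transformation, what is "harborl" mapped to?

Rule — swap the first and last characters, then move the last character to the front.
Working it through for "harborl": intermediate "larborh", final "hlarbor".

hlarbor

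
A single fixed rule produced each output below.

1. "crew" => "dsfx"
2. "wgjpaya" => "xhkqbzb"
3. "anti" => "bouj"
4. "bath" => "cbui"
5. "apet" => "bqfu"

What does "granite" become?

The pattern: shift every letter 1 place forward in the alphabet (wrapping around).
For "granite" the result is "hsbojuf".

hsbojuf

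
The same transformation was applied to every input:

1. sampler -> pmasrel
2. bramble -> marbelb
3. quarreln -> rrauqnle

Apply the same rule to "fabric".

bafcir

Each output is the input with this applied: reverse the string, then move the first 3 characters to the end (rotate left by 3).
On "fabric": the first step gives "cirbaf", and the second then gives "bafcir".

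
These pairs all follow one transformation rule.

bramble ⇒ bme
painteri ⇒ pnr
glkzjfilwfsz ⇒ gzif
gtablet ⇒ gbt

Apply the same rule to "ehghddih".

ehi

What's happening: keep one character in every 3, starting at position 1 (positions 1st, 4th, 7th, ...).
On "ehghddih" that produces "ehi".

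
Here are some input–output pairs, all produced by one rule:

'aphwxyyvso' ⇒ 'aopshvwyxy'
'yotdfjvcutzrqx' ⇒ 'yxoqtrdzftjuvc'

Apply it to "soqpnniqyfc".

The pattern: take characters alternately from the front and the back (1st, last, 2nd, 2nd-last, ...).
Doing the same to "soqpnniqyfc": "scofqypqnin".

scofqypqnin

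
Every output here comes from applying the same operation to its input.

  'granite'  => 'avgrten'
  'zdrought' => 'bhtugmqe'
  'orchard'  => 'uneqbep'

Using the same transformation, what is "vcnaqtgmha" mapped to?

ndgtzunipa

The pattern: move the first 3 characters to the end (rotate left by 3), then shift every letter 13 places forward in the alphabet (wrapping around) — i.e. ROT13.
On "vcnaqtgmha": the first step gives "aqtgmhavcn", and the second then gives "ndgtzunipa".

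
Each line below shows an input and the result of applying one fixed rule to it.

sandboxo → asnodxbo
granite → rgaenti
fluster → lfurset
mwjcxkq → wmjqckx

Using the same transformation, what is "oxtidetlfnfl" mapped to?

xotlifdneftl

In each case the input is transformed by: move the first character to the end, then take characters alternately from the front and the back (1st, last, 2nd, 2nd-last, ...).
For "oxtidetlfnfl", step one produces "xtidetlfnflo"; step two turns that into "xotlifdneftl".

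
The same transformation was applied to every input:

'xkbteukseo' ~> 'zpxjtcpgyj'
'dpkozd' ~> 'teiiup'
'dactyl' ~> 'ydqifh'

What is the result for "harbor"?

In each case the input is transformed by: shift every letter 5 places forward in the alphabet (wrapping around), then swap the front and back halves of the string.
On "harbor": the first step gives "mfwgtw", and the second then gives "gtwmfw".

gtwmfw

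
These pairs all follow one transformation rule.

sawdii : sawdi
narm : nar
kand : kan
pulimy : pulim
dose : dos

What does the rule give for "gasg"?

gas

Each output is the input with this applied: delete the last character.
"gasg" → "gas".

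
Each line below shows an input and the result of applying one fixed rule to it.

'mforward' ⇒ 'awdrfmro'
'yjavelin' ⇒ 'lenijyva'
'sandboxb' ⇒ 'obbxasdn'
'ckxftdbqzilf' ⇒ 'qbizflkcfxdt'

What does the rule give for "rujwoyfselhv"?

sflevhurwjyo

Looking at the pairs, the operation is to swap the front and back halves of the string, then swap each adjacent pair of characters (1↔2, 3↔4, ...).
On "rujwoyfselhv": the first step gives "fselhvrujwoy", and the second then gives "sflevhurwjyo".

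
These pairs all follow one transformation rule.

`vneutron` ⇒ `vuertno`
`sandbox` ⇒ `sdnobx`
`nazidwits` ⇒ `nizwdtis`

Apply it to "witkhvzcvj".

wktvhczjv

The pattern: swap each adjacent pair of characters (1↔2, 3↔4, ...), then delete the first character.
On "witkhvzcvj": the first step gives "iwktvhczjv", and the second then gives "wktvhczjv".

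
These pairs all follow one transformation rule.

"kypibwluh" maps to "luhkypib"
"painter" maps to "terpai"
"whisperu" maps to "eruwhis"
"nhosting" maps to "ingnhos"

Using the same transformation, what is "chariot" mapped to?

iotcha

The transformation: move the last 3 characters to the front (rotate right by 3), then delete the last character.
Working it through for "chariot": intermediate "iotchar", final "iotcha".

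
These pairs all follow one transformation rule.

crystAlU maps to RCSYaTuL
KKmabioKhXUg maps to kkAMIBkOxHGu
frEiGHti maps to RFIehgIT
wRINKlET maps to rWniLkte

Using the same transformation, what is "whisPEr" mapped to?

The pattern: swap each adjacent pair of characters (1↔2, 3↔4, ...), then flip the case of every letter.
Working it through for "whisPEr": intermediate "hwsiEPr", final "HWSIepR".
(Check on "crystAlU": → "rcsyAtUl" → "RCSYaTuL" ✓)

HWSIepR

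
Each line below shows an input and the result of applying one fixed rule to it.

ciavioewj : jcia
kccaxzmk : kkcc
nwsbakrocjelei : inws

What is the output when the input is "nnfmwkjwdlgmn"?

nnnf

What's happening: move the last character to the front, then keep only the first 4 characters.
Applying both steps to "nnfmwkjwdlgmn": "nnnfmwkjwdlgm", then "nnnf".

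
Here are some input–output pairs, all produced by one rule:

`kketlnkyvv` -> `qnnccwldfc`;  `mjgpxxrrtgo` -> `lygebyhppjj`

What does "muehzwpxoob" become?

ggtemwzrohp

Rule — move the last 3 characters to the front (rotate right by 3), then shift every letter 8 places backward in the alphabet (wrapping around).
For "muehzwpxoob", step one produces "oobmuehzwpx"; step two turns that into "ggtemwzrohp".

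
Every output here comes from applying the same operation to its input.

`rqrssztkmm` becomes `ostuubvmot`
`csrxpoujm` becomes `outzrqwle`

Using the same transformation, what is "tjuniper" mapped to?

The pattern: swap the first and last characters, then shift every letter 2 places forward in the alphabet (wrapping around).
Working it through for "tjuniper": intermediate "rjunipet", final "tlwpkrgv".

tlwpkrgv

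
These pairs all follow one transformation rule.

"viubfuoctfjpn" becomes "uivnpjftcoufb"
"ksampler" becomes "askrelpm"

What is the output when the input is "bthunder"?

Each output is the input with this applied: move the first 3 characters to the end (rotate left by 3), then reverse the string.
Applying both steps to "bthunder": "underbth", then "htbrednu".
(Check on "viubfuoctfjpn": → "bfuoctfjpnviu" → "uivnpjftcoufb" ✓)

htbrednu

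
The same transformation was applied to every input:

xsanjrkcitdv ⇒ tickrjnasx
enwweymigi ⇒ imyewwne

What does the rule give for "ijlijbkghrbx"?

rhgkbjilji

The transformation: delete the last 2 characters, then reverse the string.
For "ijlijbkghrbx", step one produces "ijlijbkghr"; step two turns that into "rhgkbjilji".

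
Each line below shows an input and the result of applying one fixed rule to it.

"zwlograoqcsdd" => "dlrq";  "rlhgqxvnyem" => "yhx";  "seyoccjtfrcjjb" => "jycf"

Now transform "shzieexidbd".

The transformation: keep one character in every 3, starting at position 3 (positions 3rd, 6th, 9th, ...), then move the last character to the front.
For "shzieexidbd", step one produces "zed"; step two turns that into "dze".

dze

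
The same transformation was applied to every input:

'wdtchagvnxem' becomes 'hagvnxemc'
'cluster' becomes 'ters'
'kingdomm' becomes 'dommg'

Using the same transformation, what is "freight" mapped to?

ghti

Rule — delete the first 3 characters, then move the first character to the end.
For "freight", step one produces "ight"; step two turns that into "ghti".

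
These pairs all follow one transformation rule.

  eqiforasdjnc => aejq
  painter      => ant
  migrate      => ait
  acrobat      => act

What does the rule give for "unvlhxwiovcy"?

The transformation: sort the characters into alphabetical order, then keep one character in every 3, starting at position 1 (positions 1st, 4th, 7th, ...).
For "unvlhxwiovcy", step one produces "chilnouvvwxy"; step two turns that into "cluw".

cluw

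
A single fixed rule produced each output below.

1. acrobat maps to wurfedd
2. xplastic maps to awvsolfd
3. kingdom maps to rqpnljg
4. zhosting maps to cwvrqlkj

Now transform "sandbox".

avrqged

What's happening: sort the characters into reverse alphabetical order, then shift every letter 3 places forward in the alphabet (wrapping around).
Applying both steps to "sandbox": "xsondba", then "avrqged".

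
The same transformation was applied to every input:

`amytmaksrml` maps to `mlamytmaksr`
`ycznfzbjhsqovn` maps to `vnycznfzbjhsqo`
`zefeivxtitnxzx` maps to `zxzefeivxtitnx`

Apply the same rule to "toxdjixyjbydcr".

crtoxdjixyjbyd

What's happening: move the last 2 characters to the front (rotate right by 2).
Doing the same to "toxdjixyjbydcr": "crtoxdjixyjbyd".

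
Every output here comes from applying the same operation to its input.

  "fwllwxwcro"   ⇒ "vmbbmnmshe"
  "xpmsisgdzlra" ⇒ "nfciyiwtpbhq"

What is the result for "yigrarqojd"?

oywhqhgezt

Rule — shift every letter 10 places backward in the alphabet (wrapping around).
For "yigrarqojd" the result is "oywhqhgezt".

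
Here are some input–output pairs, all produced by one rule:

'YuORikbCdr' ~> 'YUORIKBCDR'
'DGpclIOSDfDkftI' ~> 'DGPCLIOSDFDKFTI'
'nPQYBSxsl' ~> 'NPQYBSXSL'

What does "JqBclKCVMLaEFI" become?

The transformation: convert every letter to uppercase.
"JqBclKCVMLaEFI" → "JQBCLKCVMLAEFI".

JQBCLKCVMLAEFI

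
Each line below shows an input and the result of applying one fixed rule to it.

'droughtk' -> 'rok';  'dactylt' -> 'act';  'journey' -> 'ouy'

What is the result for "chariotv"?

hav

Rule — swap each adjacent pair of characters (1↔2, 3↔4, ...), then keep one character in every 3, starting at position 1 (positions 1st, 4th, 7th, ...).
On "chariotv": the first step gives "hcraoivt", and the second then gives "hav".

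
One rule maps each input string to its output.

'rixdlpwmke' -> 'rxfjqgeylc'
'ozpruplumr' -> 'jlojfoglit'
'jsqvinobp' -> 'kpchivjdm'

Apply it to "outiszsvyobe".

ncmtmpsivyio

In each case the input is transformed by: shift every letter 6 places backward in the alphabet (wrapping around), then move the first 2 characters to the end (rotate left by 2).
Starting from "outiszsvyobe": after the first operation, "ioncmtmpsivy"; after the second, "ncmtmpsivyio".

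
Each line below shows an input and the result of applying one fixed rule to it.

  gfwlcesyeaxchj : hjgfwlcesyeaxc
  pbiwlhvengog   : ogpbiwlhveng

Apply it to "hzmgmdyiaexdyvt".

What's happening: move the last 2 characters to the front (rotate right by 2).
On "hzmgmdyiaexdyvt" that produces "vthzmgmdyiaexdy".

vthzmgmdyiaexdy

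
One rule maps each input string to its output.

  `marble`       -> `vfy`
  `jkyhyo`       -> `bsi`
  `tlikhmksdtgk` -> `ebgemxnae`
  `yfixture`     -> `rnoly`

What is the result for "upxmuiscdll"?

What's happening: shift every letter 6 places backward in the alphabet (wrapping around), then delete the first 3 characters.
Applying both steps to "upxmuiscdll": "ojrgocmwxff", then "gocmwxff".

gocmwxff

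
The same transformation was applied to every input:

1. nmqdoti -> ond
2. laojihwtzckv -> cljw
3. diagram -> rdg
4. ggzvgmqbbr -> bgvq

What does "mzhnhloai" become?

What's happening: move the last 3 characters to the front (rotate right by 3), then keep one character in every 3, starting at position 1 (positions 1st, 4th, 7th, ...).
On "mzhnhloai": the first step gives "oaimzhnhl", and the second then gives "omn".

omn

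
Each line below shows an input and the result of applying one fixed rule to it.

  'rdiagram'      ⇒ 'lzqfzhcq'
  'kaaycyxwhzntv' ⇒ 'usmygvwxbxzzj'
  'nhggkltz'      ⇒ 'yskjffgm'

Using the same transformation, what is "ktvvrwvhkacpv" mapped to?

uobzjguvquusj

The rule is to shift every letter 1 place backward in the alphabet (wrapping around), then reverse the string.
For "ktvvrwvhkacpv", step one produces "jsuuqvugjzbou"; step two turns that into "uobzjguvquusj".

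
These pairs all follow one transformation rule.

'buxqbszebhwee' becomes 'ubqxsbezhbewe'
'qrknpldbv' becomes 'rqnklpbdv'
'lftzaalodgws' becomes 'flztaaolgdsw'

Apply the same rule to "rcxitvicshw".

In each case the input is transformed by: swap each adjacent pair of characters (1↔2, 3↔4, ...).
Doing the same to "rcxitvicshw": "crixvtcihsw".

crixvtcihsw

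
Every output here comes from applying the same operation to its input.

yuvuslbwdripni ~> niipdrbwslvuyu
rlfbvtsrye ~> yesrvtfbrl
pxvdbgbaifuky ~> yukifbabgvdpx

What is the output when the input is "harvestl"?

The pattern: swap each adjacent pair of characters (1↔2, 3↔4, ...), then reverse the string.
On "harvestl": the first step gives "ahvrselt", and the second then gives "tlesrvha".

tlesrvha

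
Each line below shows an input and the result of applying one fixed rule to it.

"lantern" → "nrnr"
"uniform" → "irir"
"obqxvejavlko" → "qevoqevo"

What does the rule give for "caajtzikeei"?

Rule — keep one character in every 3, starting at position 3 (positions 3rd, 6th, 9th, ...), then write the whole string twice.
For "caajtzikeei", step one produces "aze"; step two turns that into "azeaze".

azeaze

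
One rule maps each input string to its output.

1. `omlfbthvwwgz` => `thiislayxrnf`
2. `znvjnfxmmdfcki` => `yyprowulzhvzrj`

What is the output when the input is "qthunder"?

zpqdcftg

The rule is to shift every letter 12 places forward in the alphabet (wrapping around), then swap the front and back halves of the string.
Starting from "qthunder": after the first operation, "cftgzpqd"; after the second, "zpqdcftg".
(Check on "znvjnfxmmdfcki": → "lzhvzrjyyprowu" → "yyprowulzhvzrj" ✓)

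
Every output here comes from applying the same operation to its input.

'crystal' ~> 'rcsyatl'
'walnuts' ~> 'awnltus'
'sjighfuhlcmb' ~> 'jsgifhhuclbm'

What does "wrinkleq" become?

Rule — swap each adjacent pair of characters (1↔2, 3↔4, ...).
Doing the same to "wrinkleq": "rwnilkqe".

rwnilkqe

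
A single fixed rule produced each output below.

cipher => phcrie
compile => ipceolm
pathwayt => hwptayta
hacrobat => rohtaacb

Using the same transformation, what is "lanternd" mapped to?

Rule — take characters alternately from the front and the back (1st, last, 2nd, 2nd-last, ...), then move the last 2 characters to the front (rotate right by 2).
Starting from "lanternd": after the first operation, "ldannrte"; after the second, "teldannr".
(Check on "hacrobat": → "htaacbro" → "rohtaacb" ✓)

teldannr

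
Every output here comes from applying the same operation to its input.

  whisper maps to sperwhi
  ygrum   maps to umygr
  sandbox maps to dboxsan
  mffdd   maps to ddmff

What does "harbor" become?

borhar

The rule is to move the first 3 characters to the end (rotate left by 3).
Doing the same to "harbor": "borhar".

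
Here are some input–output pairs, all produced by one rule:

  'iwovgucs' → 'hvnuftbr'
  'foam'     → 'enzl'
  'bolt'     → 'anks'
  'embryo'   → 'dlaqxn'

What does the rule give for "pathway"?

Each output is the input with this applied: shift every letter 1 place backward in the alphabet (wrapping around).
Doing the same to "pathway": "ozsgvzx".

ozsgvzx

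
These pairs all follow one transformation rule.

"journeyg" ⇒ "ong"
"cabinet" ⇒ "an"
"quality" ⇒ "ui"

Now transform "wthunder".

Looking at the pairs, the operation is to keep one character in every 3, starting at position 2 (positions 2nd, 5th, 8th, ...).
Applying that to "wthunder" gives "tnr".

tnr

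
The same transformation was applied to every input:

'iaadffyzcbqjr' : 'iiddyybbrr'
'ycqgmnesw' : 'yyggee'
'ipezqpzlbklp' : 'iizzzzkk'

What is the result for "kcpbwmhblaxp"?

In each case the input is transformed by: keep one character in every 3, starting at position 1 (positions 1st, 4th, 7th, ...), then double every character.
For "kcpbwmhblaxp", step one produces "kbha"; step two turns that into "kkbbhhaa".
(Check on "ycqgmnesw": → "yge" → "yyggee" ✓)

kkbbhhaa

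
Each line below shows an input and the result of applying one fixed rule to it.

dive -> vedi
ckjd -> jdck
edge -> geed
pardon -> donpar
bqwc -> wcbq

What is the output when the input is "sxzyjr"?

yjrsxz

In each case the input is transformed by: swap the front and back halves of the string.
On "sxzyjr" that produces "yjrsxz".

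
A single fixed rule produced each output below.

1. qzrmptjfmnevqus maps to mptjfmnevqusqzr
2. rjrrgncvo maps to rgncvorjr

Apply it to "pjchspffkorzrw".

The pattern: move the first 3 characters to the end (rotate left by 3).
"pjchspffkorzrw" → "hspffkorzrwpjc".

hspffkorzrwpjc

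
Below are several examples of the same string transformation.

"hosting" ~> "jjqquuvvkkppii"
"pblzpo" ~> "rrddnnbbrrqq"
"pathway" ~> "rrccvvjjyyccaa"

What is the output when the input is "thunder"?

The pattern: shift every letter 2 places forward in the alphabet (wrapping around), then double every character.
"thunder" → "vvjjwwppffggtt".

vvjjwwppffggtt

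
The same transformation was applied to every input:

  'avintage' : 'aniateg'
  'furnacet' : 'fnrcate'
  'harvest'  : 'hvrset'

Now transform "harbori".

Each output is the input with this applied: swap each adjacent pair of characters (1↔2, 3↔4, ...), then delete the first character.
On "harbori": the first step gives "ahbrroi", and the second then gives "hbrroi".

hbrroi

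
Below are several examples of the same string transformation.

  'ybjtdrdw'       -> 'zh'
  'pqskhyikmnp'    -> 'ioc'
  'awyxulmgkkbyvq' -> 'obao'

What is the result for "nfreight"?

hw

The transformation: keep one character in every 3, starting at position 3 (positions 3rd, 6th, 9th, ...), then shift every letter 10 places backward in the alphabet (wrapping around).
Working it through for "nfreight": intermediate "rg", final "hw".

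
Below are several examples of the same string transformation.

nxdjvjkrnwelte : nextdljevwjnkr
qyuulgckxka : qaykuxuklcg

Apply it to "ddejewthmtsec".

The rule is to take characters alternately from the front and the back (1st, last, 2nd, 2nd-last, ...).
"ddejewthmtsec" → "dcdeesjtemwht".

dcdeesjtemwht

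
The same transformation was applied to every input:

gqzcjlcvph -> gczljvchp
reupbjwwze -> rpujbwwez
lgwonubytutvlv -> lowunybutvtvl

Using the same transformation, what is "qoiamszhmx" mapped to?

qaismhzxm

The rule is to swap each adjacent pair of characters (1↔2, 3↔4, ...), then delete the first character.
"qoiamszhmx" → "qaismhzxm".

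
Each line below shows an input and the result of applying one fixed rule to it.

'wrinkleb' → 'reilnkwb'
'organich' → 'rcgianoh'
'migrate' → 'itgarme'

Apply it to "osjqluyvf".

What's happening: take characters alternately from the front and the back (1st, last, 2nd, 2nd-last, ...), then move the first 2 characters to the end (rotate left by 2).
For "osjqluyvf" the result is "svjyqulof".
(Check on "organich": → "ohrcgian" → "rcgianoh" ✓)

svjyqulof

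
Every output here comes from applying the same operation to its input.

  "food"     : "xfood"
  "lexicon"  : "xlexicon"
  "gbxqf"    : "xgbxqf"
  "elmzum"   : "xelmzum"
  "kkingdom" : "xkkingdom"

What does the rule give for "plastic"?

xplastic

The transformation: prepend "x".
Applying that to "plastic" gives "xplastic".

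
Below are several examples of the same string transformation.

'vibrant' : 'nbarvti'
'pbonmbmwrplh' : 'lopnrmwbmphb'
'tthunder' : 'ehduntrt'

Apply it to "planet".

eanptl

Rule — take characters alternately from the front and the back (1st, last, 2nd, 2nd-last, ...), then move the first 3 characters to the end (rotate left by 3).
Working it through for "planet": intermediate "ptlean", final "eanptl".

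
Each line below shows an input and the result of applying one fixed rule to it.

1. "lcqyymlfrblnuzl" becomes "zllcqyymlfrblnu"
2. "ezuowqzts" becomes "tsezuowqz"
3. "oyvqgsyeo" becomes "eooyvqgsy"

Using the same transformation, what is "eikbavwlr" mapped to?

In each case the input is transformed by: move the last 2 characters to the front (rotate right by 2).
"eikbavwlr" → "lreikbavw".

lreikbavw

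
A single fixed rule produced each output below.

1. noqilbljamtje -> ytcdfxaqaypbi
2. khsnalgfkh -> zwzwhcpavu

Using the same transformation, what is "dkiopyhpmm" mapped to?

Each output is the input with this applied: move the last 2 characters to the front (rotate right by 2), then shift every letter 11 places backward in the alphabet (wrapping around).
"dkiopyhpmm" → "mmdkiopyhp" → "bbszxdenwe".

bbszxdenwe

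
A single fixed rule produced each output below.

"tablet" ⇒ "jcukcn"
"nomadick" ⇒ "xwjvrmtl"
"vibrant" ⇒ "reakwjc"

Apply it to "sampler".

jbyvnua

In each case the input is transformed by: swap each adjacent pair of characters (1↔2, 3↔4, ...), then shift every letter 9 places forward in the alphabet (wrapping around).
For "sampler", step one produces "aspmelr"; step two turns that into "jbyvnua".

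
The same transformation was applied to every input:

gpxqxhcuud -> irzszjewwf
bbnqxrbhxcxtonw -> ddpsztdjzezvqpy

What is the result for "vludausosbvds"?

xnwfcwuqudxfu

Each output is the input with this applied: shift every letter 2 places forward in the alphabet (wrapping around).
On "vludausosbvds" that produces "xnwfcwuqudxfu".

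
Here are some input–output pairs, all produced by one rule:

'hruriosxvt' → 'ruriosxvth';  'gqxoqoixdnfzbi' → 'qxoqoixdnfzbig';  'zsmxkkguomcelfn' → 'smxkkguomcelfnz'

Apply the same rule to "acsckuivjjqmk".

csckuivjjqmka

In each case the input is transformed by: move the first character to the end.
Applying that to "acsckuivjjqmk" gives "csckuivjjqmka".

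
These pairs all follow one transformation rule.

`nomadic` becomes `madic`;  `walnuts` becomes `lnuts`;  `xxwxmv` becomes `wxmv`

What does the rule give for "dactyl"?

Looking at the pairs, the operation is to delete the first 2 characters.
Applying that to "dactyl" gives "ctyl".

ctyl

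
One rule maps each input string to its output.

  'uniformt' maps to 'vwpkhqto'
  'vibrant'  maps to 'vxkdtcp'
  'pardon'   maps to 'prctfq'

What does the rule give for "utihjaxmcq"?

swvkjlczoe

The pattern: move the last character to the front, then shift every letter 2 places forward in the alphabet (wrapping around).
"utihjaxmcq" → "qutihjaxmc" → "swvkjlczoe".
(Check on "pardon": → "npardo" → "prctfq" ✓)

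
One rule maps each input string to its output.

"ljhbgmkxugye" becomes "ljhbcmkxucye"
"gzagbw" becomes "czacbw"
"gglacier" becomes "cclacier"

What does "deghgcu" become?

The transformation: replace every "g" with "c".
Applying that to "deghgcu" gives "dechccu".

dechccu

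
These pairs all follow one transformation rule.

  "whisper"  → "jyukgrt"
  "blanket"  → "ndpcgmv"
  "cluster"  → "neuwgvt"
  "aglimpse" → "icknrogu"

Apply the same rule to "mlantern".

nopcgvpt

Looking at the pairs, the operation is to swap each adjacent pair of characters (1↔2, 3↔4, ...), then shift every letter 2 places forward in the alphabet (wrapping around).
Working it through for "mlantern": intermediate "lmnaetnr", final "nopcgvpt".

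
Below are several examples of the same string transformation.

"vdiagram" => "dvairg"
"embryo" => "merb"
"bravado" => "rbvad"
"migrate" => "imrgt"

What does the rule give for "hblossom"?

bholss

The pattern: swap each adjacent pair of characters (1↔2, 3↔4, ...), then delete the last 2 characters.
For "hblossom", step one produces "bholssmo"; step two turns that into "bholss".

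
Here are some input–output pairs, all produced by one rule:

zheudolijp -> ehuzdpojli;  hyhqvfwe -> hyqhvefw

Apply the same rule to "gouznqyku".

uozgnuqky

In each case the input is transformed by: move the first 2 characters to the end (rotate left by 2), then take characters alternately from the front and the back (1st, last, 2nd, 2nd-last, ...).
For "gouznqyku", step one produces "uznqykugo"; step two turns that into "uozgnuqky".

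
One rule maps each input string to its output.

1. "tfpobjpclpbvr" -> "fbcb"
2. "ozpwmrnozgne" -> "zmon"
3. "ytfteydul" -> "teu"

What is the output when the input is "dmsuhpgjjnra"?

The transformation: keep one character in every 3, starting at position 2 (positions 2nd, 5th, 8th, ...).
Applying that to "dmsuhpgjjnra" gives "mhjr".

mhjr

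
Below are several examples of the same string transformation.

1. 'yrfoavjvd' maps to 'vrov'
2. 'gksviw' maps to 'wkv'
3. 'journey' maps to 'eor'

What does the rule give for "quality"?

tul

The transformation: keep every other character starting from the second (positions 2nd, 4th, 6th, ...), then move the last character to the front.
On "quality" that produces "tul".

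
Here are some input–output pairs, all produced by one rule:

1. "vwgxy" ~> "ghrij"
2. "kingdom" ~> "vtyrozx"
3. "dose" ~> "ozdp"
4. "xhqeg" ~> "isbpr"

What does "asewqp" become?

ldphba

The transformation: shift every letter 11 places forward in the alphabet (wrapping around).
So "asewqp" becomes "ldphba".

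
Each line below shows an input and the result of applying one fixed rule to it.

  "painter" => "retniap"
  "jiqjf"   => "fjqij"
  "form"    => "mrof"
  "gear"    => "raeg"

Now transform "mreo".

Looking at the pairs, the operation is to reverse the string.
On "mreo" that produces "oerm".

oerm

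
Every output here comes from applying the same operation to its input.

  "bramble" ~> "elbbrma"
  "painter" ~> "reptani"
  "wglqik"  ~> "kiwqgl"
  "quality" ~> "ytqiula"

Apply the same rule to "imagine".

eniimga

The pattern: move the last character to the front, then take characters alternately from the front and the back (1st, last, 2nd, 2nd-last, ...).
Starting from "imagine": after the first operation, "eimagin"; after the second, "eniimga".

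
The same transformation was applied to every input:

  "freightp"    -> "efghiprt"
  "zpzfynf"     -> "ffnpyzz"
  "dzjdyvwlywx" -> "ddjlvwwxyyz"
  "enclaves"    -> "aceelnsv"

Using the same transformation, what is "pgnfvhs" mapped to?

Each output is the input with this applied: sort the characters into alphabetical order.
So "pgnfvhs" becomes "fghnpsv".

fghnpsv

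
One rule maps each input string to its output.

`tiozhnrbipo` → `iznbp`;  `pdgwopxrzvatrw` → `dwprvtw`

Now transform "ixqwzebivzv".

xweiz

The rule is to keep every other character starting from the second (positions 2nd, 4th, 6th, ...).
On "ixqwzebivzv" that produces "xweiz".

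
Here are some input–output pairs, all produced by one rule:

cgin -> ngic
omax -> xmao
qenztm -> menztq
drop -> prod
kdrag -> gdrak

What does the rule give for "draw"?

The pattern: swap the first and last characters.
So "draw" becomes "wrad".

wrad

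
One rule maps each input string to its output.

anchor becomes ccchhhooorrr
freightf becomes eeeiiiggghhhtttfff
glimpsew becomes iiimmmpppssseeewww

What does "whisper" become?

iiissspppeeerrr

Looking at the pairs, the operation is to delete the first 2 characters, then repeat every character 3 times.
Working it through for "whisper": intermediate "isper", final "iiissspppeeerrr".
(Check on "freightf": → "eightf" → "eeeiiiggghhhtttfff" ✓)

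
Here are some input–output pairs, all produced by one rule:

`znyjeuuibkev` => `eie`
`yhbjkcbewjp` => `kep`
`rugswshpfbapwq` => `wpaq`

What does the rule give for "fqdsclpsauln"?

Each output is the input with this applied: delete the first 3 characters, then keep one character in every 3, starting at position 2 (positions 2nd, 5th, 8th, ...).
Starting from "fqdsclpsauln": after the first operation, "sclpsauln"; after the second, "csl".
(Check on "znyjeuuibkev": → "jeuuibkev" → "eie" ✓)

csl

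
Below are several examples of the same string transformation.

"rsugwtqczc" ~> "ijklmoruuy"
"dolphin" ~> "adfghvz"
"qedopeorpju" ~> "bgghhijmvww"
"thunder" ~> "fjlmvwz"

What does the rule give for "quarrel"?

dijjmsw

In each case the input is transformed by: shift every letter 8 places backward in the alphabet (wrapping around), then sort the characters into alphabetical order.
"quarrel" → "dijjmsw".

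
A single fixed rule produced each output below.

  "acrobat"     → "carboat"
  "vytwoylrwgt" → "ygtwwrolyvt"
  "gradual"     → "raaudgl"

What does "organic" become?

rignaoc

Looking at the pairs, the operation is to take characters alternately from the front and the back (1st, last, 2nd, 2nd-last, ...), then move the first 2 characters to the end (rotate left by 2).
Starting from "organic": after the first operation, "ocrigna"; after the second, "rignaoc".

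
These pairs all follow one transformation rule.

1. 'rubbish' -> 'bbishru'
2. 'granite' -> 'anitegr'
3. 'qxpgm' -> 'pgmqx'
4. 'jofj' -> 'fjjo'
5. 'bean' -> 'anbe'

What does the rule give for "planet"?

anetpl

Each output is the input with this applied: move the first 2 characters to the end (rotate left by 2).
"planet" → "anetpl".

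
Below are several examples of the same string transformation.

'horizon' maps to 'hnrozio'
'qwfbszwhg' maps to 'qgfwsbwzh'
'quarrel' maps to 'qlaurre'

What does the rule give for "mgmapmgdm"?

mmmgpagmd

Rule — move the last character to the front, then swap each adjacent pair of characters (1↔2, 3↔4, ...).
Starting from "mgmapmgdm": after the first operation, "mmgmapmgd"; after the second, "mmmgpagmd".
(Check on "quarrel": → "lquarre" → "qlaurre" ✓)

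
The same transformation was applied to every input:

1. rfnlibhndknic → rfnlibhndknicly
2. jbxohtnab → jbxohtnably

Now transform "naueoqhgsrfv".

In each case the input is transformed by: append "ly".
"naueoqhgsrfv" → "naueoqhgsrfvly".

naueoqhgsrfvly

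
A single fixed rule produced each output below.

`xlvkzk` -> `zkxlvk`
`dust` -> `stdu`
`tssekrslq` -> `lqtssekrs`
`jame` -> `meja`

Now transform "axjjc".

The transformation: move the last 2 characters to the front (rotate right by 2).
Doing the same to "axjjc": "jcaxj".

jcaxj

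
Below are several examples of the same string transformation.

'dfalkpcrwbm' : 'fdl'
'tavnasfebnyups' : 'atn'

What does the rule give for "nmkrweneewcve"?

mnr

Each output is the input with this applied: swap each adjacent pair of characters (1↔2, 3↔4, ...), then keep only the first 3 characters.
Doing the same to "nmkrweneewcve": "mnr".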